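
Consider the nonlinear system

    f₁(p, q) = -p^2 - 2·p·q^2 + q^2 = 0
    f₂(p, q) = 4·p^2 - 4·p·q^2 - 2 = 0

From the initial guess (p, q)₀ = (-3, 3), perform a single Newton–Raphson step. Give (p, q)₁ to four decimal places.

(-1.7464, 2.0725)

At (-3, 3): F = (54.0000, 142.0000).
Jacobian J = [[-2·p - 2·q^2, -4·p·q + 2·q], [8·p - 4·q^2, -8·p·q]].
At the point, J = [[-12.0000, 42.0000], [-60.0000, 72.0000]] (det J = 1656.0000).
Solving J·Δ = −F gives Δ = (1.2536, -0.9275).
Then the next iterate is (p, q)₁ = (-1.7464, 2.0725).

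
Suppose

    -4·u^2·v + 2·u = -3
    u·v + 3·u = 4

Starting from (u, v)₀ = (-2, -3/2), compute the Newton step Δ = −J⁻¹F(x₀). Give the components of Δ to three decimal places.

At (-2, -3/2): F = (23.000, -7.000).
Jacobian J = [[-8·u·v + 2, -4·u^2], [v + 3, u]].
At the point, J = [[-22.000, -16.000], [1.500, -2.000]] (det J = 68.000).
Solving J·Δ = −F gives Δ = (2.324, -1.757).

(2.324, -1.757)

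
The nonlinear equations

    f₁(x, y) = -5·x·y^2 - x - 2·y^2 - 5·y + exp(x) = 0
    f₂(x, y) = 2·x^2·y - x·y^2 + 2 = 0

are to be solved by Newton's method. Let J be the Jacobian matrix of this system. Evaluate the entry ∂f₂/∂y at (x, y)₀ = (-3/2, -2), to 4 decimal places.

∂f₂/∂y = 2·x^2 - 2·x·y.
At (-3/2, -2) this is -1.5000.

-1.5000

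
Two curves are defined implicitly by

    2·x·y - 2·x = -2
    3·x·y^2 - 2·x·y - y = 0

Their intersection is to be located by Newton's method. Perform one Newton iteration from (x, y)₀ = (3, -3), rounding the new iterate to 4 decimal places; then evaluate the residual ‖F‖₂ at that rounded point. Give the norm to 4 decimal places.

15.8426

At (3, -3): F = (-22.0000, 102.0000).
Jacobian J = [[2·y - 2, 2·x], [3·y^2 - 2·y, 6·x·y - 2·x - 1]].
At the point, J = [[-8.0000, 6.0000], [33.0000, -61.0000]] (det J = 290.0000).
Solving J·Δ = −F gives Δ = (-2.5172, 0.3103).
Then the next iterate is (x, y)₁ = (0.4828, -2.6897).
Re-evaluating at (0.4828, -2.6897): F = (-1.562774, 15.765304), so ‖F‖₂ = 15.8426.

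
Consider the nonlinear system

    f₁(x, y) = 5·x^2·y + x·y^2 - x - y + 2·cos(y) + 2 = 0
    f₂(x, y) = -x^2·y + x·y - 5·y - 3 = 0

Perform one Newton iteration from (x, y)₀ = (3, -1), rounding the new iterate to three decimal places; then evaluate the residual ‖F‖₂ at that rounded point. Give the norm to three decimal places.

11.406

At (3, -1): F = (-40.91940, 8.000).
Jacobian J = [[10·x·y + y^2 - 1, 5·x^2 + 2·x·y - 2·sin(y) - 1], [-2·x·y + y, -x^2 + x - 5]].
At the point, J = [[-30.000, 39.68294], [5.000, -11.000]] (det J = 131.58529).
Solving J·Δ = −F gives Δ = (-1.008, 0.269).
Then the next iterate is (x, y)₁ = (1.992, -0.731).
Re-evaluating at (1.992, -0.731): F = (-11.21081, 2.09950), so ‖F‖₂ = 11.406.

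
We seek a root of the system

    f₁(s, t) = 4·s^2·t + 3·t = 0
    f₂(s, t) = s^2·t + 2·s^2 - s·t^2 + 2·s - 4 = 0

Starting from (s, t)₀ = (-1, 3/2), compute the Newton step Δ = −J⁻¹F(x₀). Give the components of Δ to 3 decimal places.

At (-1, 3/2): F = (10.500, -0.250).
Jacobian J = [[8·s·t, 4·s^2 + 3], [2·s·t + 4·s - t^2 + 2, s^2 - 2·s·t]].
At the point, J = [[-12.000, 7.000], [-7.250, 4.000]] (det J = 2.750).
Solving J·Δ = −F gives Δ = (-15.909, -28.773).

(-15.909, -28.773)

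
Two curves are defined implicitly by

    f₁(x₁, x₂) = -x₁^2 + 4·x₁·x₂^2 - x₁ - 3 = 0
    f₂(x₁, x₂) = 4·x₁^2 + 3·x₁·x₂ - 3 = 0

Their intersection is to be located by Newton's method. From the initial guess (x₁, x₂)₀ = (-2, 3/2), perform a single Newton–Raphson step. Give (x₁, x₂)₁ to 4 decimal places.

At (-2, 3/2): F = (-23.0000, 4.0000).
Jacobian J = [[-2·x₁ + 4·x₂^2 - 1, 8·x₁·x₂], [8·x₁ + 3·x₂, 3·x₁]].
At the point, J = [[12.0000, -24.0000], [-11.5000, -6.0000]] (det J = -348.0000).
Solving J·Δ = −F gives Δ = (0.6724, -0.6221).
Then the next iterate is (x₁, x₂)₁ = (-1.3276, 0.8779).

(-1.3276, 0.8779)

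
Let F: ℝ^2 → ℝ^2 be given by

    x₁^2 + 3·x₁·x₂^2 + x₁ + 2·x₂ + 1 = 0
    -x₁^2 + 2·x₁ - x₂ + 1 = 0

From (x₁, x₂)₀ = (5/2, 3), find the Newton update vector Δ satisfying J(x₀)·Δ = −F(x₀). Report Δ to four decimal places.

(-0.6435, -1.3194)

At (5/2, 3): F = (83.2500, -3.2500).
Jacobian J = [[2·x₁ + 3·x₂^2 + 1, 6·x₁·x₂ + 2], [-2·x₁ + 2, -1]].
At the point, J = [[33.0000, 47.0000], [-3.0000, -1.0000]] (det J = 108.0000).
Solving J·Δ = −F gives Δ = (-0.6435, -1.3194).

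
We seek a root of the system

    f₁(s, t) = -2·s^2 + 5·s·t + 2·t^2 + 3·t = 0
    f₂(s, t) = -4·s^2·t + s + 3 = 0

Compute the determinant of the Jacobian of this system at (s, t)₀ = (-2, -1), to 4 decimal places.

J = [[-4·s + 5·t, 5·s + 4·t + 3], [-8·s·t + 1, -4·s^2]].
At the point, J = [[3.0000, -11.0000], [-15.0000, -16.0000]].
det J = -213.0000.

-213.0000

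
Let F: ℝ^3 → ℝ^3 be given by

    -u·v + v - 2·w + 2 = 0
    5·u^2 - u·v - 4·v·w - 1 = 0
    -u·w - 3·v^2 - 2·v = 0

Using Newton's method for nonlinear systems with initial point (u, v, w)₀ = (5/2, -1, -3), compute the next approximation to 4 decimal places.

(0.7467, 0.4371, -0.2045)

At (5/2, -1, -3): F = (9.5000, 20.7500, 6.5000).
Jacobian J = [[-v, -u + 1, -2], [10·u - v, -u - 4·w, -4·v], [-w, -6·v - 2, -u]].
At the point, J = [[1.0000, -1.5000, -2.0000], [26.0000, 9.5000, 4.0000], [3.0000, 4.0000, -2.5000]] (det J = -306.2500).
Solving J·Δ = −F gives Δ = (-1.7533, 1.4371, 2.7955).
Then the next iterate is (u, v, w)₁ = (0.7467, 0.4371, -0.2045).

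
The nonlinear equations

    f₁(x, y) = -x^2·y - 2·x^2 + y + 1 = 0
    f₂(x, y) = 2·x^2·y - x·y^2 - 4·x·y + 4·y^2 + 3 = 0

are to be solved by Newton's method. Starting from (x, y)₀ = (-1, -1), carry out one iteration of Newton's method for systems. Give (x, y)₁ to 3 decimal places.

At (-1, -1): F = (-1.000, 2.000).
Jacobian J = [[-2·x·y - 4·x, -x^2 + 1], [4·x·y - y^2 - 4·y, 2·x^2 - 2·x·y - 4·x + 8·y]].
At the point, J = [[2.000, 0.000], [7.000, -4.000]] (det J = -8.000).
Solving J·Δ = −F gives Δ = (0.500, 1.375).
Then the next iterate is (x, y)₁ = (-0.500, 0.375).

(-0.500, 0.375)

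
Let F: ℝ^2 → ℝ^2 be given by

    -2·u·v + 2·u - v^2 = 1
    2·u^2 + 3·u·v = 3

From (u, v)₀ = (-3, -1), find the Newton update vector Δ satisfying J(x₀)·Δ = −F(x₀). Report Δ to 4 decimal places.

(0.7857, 1.3571)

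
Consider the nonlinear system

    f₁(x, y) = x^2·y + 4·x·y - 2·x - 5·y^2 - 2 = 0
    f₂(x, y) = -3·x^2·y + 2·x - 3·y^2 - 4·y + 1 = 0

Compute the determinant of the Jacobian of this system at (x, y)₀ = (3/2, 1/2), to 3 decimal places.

-12.500

J = [[2·x·y + 4·y - 2, x^2 + 4·x - 10·y], [-6·x·y + 2, -3·x^2 - 6·y - 4]].
At the point, J = [[1.500, 3.250], [-2.500, -13.750]].
det J = -12.500.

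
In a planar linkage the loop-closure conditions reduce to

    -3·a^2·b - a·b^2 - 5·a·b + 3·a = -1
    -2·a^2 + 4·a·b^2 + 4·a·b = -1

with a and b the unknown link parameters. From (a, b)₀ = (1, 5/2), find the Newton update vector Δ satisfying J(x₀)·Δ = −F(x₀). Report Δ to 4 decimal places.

(-0.2746, -1.0619)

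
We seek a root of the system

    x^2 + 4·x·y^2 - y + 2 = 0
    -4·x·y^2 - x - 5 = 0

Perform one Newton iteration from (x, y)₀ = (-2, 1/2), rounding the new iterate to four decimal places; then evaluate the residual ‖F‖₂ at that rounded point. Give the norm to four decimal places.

0.2955

At (-2, 1/2): F = (3.5000, -1.0000).
Jacobian J = [[2·x + 4·y^2, 8·x·y - 1], [-4·y^2 - 1, -8·x·y]].
At the point, J = [[-3.0000, -9.0000], [-2.0000, 8.0000]] (det J = -42.0000).
Solving J·Δ = −F gives Δ = (0.4524, 0.2381).
Then the next iterate is (x, y)₁ = (-1.5476, 0.7381).
Re-evaluating at (-1.5476, 0.7381): F = (0.284488, -0.079922), so ‖F‖₂ = 0.2955.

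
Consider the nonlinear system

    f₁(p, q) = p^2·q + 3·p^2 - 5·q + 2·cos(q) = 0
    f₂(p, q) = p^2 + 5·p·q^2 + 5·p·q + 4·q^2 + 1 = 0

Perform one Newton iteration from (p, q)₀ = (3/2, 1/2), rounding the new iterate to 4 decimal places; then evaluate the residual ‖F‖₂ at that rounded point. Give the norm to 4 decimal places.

3.8207

At (3/2, 1/2): F = (7.130165, 9.8750).
Jacobian J = [[2·p·q + 6·p, p^2 - 2·sin(q) - 5], [2·p + 5·q^2 + 5·q, 10·p·q + 5·p + 8·q]].
At the point, J = [[10.5000, -3.708851], [6.7500, 19.0000]] (det J = 224.534745).
Solving J·Δ = −F gives Δ = (-0.7665, -0.2474).
Then the next iterate is (p, q)₁ = (0.7335, 0.2526).
Re-evaluating at (0.7335, 0.2526): F = (2.423503, 2.953671), so ‖F‖₂ = 3.8207.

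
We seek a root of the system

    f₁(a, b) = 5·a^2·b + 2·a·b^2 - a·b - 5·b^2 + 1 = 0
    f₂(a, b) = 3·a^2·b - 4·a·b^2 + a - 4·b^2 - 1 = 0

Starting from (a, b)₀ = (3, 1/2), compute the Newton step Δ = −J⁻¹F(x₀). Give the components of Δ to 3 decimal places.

(-1.125, -0.125)

At (3, 1/2): F = (22.250, 11.500).
Jacobian J = [[10·a·b + 2·b^2 - b, 5·a^2 + 4·a·b - a - 10·b], [6·a·b - 4·b^2 + 1, 3·a^2 - 8·a·b - 8·b]].
At the point, J = [[15.000, 43.000], [9.000, 11.000]] (det J = -222.000).
Solving J·Δ = −F gives Δ = (-1.125, -0.125).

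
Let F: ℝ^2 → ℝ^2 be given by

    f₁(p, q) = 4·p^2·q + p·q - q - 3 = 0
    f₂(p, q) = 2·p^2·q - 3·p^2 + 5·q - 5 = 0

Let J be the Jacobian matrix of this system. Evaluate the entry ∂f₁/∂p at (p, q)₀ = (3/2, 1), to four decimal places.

13.0000

∂f₁/∂p = 8·p·q + q.
At (3/2, 1) this is 13.0000.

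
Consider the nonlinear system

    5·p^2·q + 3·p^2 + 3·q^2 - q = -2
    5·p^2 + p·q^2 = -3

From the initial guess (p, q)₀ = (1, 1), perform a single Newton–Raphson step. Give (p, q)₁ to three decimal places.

(0.154, 1.154)

At (1, 1): F = (12.000, 9.000).
Jacobian J = [[10·p·q + 6·p, 5·p^2 + 6·q - 1], [10·p + q^2, 2·p·q]].
At the point, J = [[16.000, 10.000], [11.000, 2.000]] (det J = -78.000).
Solving J·Δ = −F gives Δ = (-0.846, 0.154).
Then the next iterate is (p, q)₁ = (0.154, 1.154).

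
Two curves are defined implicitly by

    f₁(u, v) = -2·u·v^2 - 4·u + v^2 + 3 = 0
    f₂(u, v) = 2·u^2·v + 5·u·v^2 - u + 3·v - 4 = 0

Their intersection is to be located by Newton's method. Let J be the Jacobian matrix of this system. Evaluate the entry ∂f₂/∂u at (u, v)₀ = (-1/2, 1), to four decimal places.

2.0000

∂f₂/∂u = 4·u·v + 5·v^2 - 1.
At (-1/2, 1) this is 2.0000.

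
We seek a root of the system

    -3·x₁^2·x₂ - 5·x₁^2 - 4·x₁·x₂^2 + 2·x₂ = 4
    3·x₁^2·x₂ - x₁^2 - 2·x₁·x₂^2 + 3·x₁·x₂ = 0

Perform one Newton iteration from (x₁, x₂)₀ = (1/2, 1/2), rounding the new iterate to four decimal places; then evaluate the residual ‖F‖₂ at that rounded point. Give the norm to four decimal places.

1.9906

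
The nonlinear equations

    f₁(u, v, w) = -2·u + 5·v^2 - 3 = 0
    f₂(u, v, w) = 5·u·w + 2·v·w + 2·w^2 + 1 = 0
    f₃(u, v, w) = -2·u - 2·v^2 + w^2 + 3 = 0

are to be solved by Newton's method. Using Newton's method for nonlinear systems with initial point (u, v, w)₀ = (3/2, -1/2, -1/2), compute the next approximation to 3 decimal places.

At (3/2, -1/2, -1/2): F = (-4.750, -1.750, -0.250).
Jacobian J = [[-2, 10·v, 0], [5·w, 2·w, 5·u + 2·v + 4·w], [-2, -4·v, 2·w]].
At the point, J = [[-2.000, -5.000, 0.000], [-2.500, -1.000, 4.500], [-2.000, 2.000, -1.000]] (det J = 73.500).
Solving J·Δ = −F gives Δ = (-0.713, -0.665, -0.155).
Then the next iterate is (u, v, w)₁ = (0.787, -1.165, -0.655).

(0.787, -1.165, -0.655)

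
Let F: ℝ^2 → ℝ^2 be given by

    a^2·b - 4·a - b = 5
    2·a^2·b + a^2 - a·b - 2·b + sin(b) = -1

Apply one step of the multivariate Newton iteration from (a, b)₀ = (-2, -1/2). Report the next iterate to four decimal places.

(-1.3895, -0.5930)

At (-2, -1/2): F = (1.5000, 0.520574).
Jacobian J = [[2·a·b - 4, a^2 - 1], [4·a·b + 2·a - b, 2·a^2 - a + cos(b) - 2]].
At the point, J = [[-2.0000, 3.0000], [0.5000, 8.877583]] (det J = -19.255165).
Solving J·Δ = −F gives Δ = (0.6105, -0.0930).
Then the next iterate is (a, b)₁ = (-1.3895, -0.5930).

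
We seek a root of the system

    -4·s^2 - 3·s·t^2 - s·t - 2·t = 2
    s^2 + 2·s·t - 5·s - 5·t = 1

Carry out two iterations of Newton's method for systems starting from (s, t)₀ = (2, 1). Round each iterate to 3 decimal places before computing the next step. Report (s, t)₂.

(-16.550, -17.748)

At (2, 1): F = (-28.000, -8.000).
Jacobian J = [[-8·s - 3·t^2 - t, -6·s·t - s - 2], [2·s + 2·t - 5, 2·s - 5]].
At the point, J = [[-20.000, -16.000], [1.000, -1.000]] (det J = 36.000).
Solving J·Δ = −F gives Δ = (2.778, -5.222).
Then the next iterate is (s, t)₁ = (4.778, -4.222).
Round to (4.778, -4.222) and repeat: F = (-320.20804, -21.29615), J = [[-87.47785, 114.25830], [-3.888, 4.556]].
Δ = (-21.328, -13.526), so (s, t)₂ = (-16.550, -17.748).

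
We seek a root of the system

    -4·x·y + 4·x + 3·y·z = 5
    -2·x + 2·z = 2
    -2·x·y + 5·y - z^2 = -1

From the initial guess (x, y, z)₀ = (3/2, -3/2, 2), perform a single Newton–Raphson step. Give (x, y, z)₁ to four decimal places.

At (3/2, -3/2, 2): F = (1.0000, -1.0000, -6.0000).
Jacobian J = [[-4·y + 4, -4·x + 3·z, 3·y], [-2, 0, 2], [-2·y, -2·x + 5, -2·z]].
At the point, J = [[10.0000, 0.0000, -4.5000], [-2.0000, 0.0000, 2.0000], [3.0000, 2.0000, -4.0000]] (det J = -22.0000).
Solving J·Δ = −F gives Δ = (0.2273, 4.1136, 0.7273).
Then the next iterate is (x, y, z)₁ = (1.7273, 2.6136, 2.7273).

(1.7273, 2.6136, 2.7273)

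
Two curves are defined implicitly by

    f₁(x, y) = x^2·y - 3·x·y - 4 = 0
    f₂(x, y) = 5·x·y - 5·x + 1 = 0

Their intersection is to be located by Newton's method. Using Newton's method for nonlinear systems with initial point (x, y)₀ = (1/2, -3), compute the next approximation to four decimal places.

At (1/2, -3): F = (-0.2500, -9.0000).
Jacobian J = [[2·x·y - 3·y, x^2 - 3·x], [5·y - 5, 5·x]].
At the point, J = [[6.0000, -1.2500], [-20.0000, 2.5000]] (det J = -10.0000).
Solving J·Δ = −F gives Δ = (-1.1875, -5.9000).
Then the next iterate is (x, y)₁ = (-0.6875, -8.9000).

(-0.6875, -8.9000)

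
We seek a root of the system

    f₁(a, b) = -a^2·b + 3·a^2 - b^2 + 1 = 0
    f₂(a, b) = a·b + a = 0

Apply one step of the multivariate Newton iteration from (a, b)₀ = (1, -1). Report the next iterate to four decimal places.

(0.5000, -1.0000)

At (1, -1): F = (4.0000, 0.0000).
Jacobian J = [[-2·a·b + 6·a, -a^2 - 2·b], [b + 1, a]].
At the point, J = [[8.0000, 1.0000], [0.0000, 1.0000]] (det J = 8.0000).
Solving J·Δ = −F gives Δ = (-0.5000, 0.0000).
Then the next iterate is (a, b)₁ = (0.5000, -1.0000).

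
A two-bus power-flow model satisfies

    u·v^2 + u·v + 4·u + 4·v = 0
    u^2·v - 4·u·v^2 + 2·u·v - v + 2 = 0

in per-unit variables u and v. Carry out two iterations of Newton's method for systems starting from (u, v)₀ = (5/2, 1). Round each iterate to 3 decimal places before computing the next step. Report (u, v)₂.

(-1.218, 1.367)

At (5/2, 1): F = (19.000, 2.250).
Jacobian J = [[v^2 + v + 4, 2·u·v + u + 4], [2·u·v - 4·v^2 + 2·v, u^2 - 8·u·v + 2·u - 1]].
At the point, J = [[6.000, 11.500], [3.000, -9.750]] (det J = -93.000).
Solving J·Δ = −F gives Δ = (-2.270, -0.468).
Then the next iterate is (u, v)₁ = (0.230, 0.532).
Round to (0.230, 0.532) and repeat: F = (3.23546, 1.48048), J = [[4.81502, 4.47472], [0.17662, -1.46598]].
Δ = (-1.448, 0.835), so (u, v)₂ = (-1.218, 1.367).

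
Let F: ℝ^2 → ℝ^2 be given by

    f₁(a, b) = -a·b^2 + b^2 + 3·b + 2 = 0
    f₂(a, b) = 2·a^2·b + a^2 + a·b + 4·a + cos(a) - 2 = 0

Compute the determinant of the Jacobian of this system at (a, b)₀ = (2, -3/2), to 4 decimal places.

J = [[-b^2, -2·a·b + 2·b + 3], [4·a·b + 2·a + b - sin(a) + 4, 2·a^2 + a]].
At the point, J = [[-2.2500, 6.0000], [-6.409297, 10.0000]].
det J = 15.9558.

15.9558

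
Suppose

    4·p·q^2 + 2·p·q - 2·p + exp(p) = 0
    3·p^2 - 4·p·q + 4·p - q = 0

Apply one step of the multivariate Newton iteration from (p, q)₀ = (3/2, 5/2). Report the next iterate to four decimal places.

(0.9833, 1.6000)

At (3/2, 5/2): F = (46.481689, -4.7500).
Jacobian J = [[4·q^2 + 2·q + exp(p) - 2, 8·p·q + 2·p], [6·p - 4·q + 4, -4·p - 1]].
At the point, J = [[32.481689, 33.0000], [3.0000, -7.0000]] (det J = -326.371823).
Solving J·Δ = −F gives Δ = (-0.5167, -0.9000).
Then the next iterate is (p, q)₁ = (0.9833, 1.6000).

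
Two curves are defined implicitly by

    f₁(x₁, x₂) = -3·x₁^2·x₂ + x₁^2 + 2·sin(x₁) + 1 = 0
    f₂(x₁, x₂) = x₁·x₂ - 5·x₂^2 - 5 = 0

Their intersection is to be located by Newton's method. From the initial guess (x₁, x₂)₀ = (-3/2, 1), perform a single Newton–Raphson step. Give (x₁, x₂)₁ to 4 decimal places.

(-1.7259, -0.0196)

At (-3/2, 1): F = (-5.494990, -11.5000).
Jacobian J = [[-6·x₁·x₂ + 2·x₁ + 2·cos(x₁), -3·x₁^2], [x₂, x₁ - 10·x₂]].
At the point, J = [[6.141474, -6.7500], [1.0000, -11.5000]] (det J = -63.876956).
Solving J·Δ = −F gives Δ = (-0.2259, -1.0196).
Then the next iterate is (x₁, x₂)₁ = (-1.7259, -0.0196).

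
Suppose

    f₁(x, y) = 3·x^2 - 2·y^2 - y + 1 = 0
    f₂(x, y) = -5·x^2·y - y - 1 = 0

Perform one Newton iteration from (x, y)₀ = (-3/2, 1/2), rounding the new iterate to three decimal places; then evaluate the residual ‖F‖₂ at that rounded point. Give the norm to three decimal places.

3.028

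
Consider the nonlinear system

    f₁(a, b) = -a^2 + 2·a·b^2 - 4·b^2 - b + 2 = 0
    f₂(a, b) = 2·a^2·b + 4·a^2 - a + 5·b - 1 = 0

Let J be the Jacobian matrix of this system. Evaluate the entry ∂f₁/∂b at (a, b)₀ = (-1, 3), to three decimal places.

∂f₁/∂b = 4·a·b - 8·b - 1.
At (-1, 3) this is -37.000.

-37.000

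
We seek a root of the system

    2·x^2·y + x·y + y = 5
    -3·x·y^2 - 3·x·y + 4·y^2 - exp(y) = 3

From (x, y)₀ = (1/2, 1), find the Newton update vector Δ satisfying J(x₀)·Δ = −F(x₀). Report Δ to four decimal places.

(-0.4943, 2.2415)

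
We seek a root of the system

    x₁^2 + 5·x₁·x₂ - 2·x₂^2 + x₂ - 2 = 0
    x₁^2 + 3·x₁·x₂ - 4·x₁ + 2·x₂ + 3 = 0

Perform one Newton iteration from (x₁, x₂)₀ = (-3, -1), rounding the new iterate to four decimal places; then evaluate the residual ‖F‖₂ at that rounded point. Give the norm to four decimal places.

At (-3, -1): F = (19.0000, 31.0000).
Jacobian J = [[2·x₁ + 5·x₂, 5·x₁ - 4·x₂ + 1], [2·x₁ + 3·x₂ - 4, 3·x₁ + 2]].
At the point, J = [[-11.0000, -10.0000], [-13.0000, -7.0000]] (det J = -53.0000).
Solving J·Δ = −F gives Δ = (3.3396, -1.7736).
Then the next iterate is (x₁, x₂)₁ = (0.3396, -2.7736).
Re-evaluating at (0.3396, -2.7736): F = (-24.753559, -6.616016), so ‖F‖₂ = 25.6225.

25.6225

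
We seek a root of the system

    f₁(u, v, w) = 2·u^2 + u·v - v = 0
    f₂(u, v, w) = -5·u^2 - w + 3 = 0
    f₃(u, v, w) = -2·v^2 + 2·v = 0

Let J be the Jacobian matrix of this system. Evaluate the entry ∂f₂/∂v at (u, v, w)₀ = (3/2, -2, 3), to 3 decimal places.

0.000

∂f₂/∂v = 0.
At (3/2, -2, 3) this is 0.000.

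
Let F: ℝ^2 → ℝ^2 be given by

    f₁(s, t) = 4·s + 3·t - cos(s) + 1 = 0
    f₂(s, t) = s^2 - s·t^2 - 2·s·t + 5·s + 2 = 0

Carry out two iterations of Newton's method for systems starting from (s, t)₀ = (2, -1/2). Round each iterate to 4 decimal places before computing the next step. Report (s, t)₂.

At (2, -1/2): F = (7.916147, 17.5000).
Jacobian J = [[sin(s) + 4, 3], [2·s - t^2 - 2·t + 5, -2·s·t - 2·s]].
At the point, J = [[4.909297, 3.0000], [9.7500, -2.0000]] (det J = -39.068595).
Solving J·Δ = −F gives Δ = (-1.7490, 0.2235).
Then the next iterate is (s, t)₁ = (0.2510, -0.2765).
Round to (0.2510, -0.2765) and repeat: F = (0.205835, 3.437614), J = [[4.248373, 3.0000], [5.978548, -0.363197]].
Δ = (-0.5333, 0.6866), so (s, t)₂ = (-0.2823, 0.4101).

(-0.2823, 0.4101)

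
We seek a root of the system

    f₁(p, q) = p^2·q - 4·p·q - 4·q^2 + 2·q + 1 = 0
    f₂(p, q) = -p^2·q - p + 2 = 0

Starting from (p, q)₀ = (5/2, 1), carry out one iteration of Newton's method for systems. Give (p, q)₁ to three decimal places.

(1.942, 0.456)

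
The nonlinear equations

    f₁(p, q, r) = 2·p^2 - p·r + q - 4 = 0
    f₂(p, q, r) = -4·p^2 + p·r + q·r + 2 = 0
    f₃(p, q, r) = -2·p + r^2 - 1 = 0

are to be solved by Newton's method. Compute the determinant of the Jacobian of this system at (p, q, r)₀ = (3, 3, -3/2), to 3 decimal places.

-18.750

J = [[4·p - r, 1, -p], [-8·p + r, r, p + q], [-2, 0, 2·r]].
At the point, J = [[13.500, 1.000, -3.000], [-25.500, -1.500, 6.000], [-2.000, 0.000, -3.000]].
det J = -18.750.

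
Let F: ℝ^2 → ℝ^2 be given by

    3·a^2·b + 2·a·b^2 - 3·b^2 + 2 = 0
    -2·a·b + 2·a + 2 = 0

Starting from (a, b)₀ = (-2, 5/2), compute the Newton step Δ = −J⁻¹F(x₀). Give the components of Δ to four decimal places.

(0.9856, -1.2608)

At (-2, 5/2): F = (-11.7500, 8.0000).
Jacobian J = [[6·a·b + 2·b^2, 3·a^2 + 4·a·b - 6·b], [-2·b + 2, -2·a]].
At the point, J = [[-17.5000, -23.0000], [-3.0000, 4.0000]] (det J = -139.0000).
Solving J·Δ = −F gives Δ = (0.9856, -1.2608).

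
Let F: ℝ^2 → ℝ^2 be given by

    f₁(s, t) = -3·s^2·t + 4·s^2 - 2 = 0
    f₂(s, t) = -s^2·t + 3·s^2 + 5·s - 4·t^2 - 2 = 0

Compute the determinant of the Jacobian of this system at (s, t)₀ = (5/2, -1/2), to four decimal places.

J = [[-6·s·t + 8·s, -3·s^2], [-2·s·t + 6·s + 5, -s^2 - 8·t]].
At the point, J = [[27.5000, -18.7500], [22.5000, -2.2500]].
det J = 360.0000.

360.0000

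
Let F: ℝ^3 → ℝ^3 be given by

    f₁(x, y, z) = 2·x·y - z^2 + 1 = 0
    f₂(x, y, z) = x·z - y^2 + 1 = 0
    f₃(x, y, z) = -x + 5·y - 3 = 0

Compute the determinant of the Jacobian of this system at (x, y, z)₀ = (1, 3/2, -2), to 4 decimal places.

-69.0000

J = [[2·y, 2·x, -2·z], [z, -2·y, x], [-1, 5, 0]].
At the point, J = [[3.0000, 2.0000, 4.0000], [-2.0000, -3.0000, 1.0000], [-1.0000, 5.0000, 0.0000]].
det J = -69.0000.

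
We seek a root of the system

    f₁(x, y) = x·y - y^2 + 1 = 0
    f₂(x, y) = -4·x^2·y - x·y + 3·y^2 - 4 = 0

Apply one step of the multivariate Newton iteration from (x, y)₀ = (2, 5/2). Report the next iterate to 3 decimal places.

(1.333, 1.861)

At (2, 5/2): F = (-0.250, -30.250).
Jacobian J = [[y, x - 2·y], [-8·x·y - y, -4·x^2 - x + 6·y]].
At the point, J = [[2.500, -3.000], [-42.500, -3.000]] (det J = -135.000).
Solving J·Δ = −F gives Δ = (-0.667, -0.639).
Then the next iterate is (x, y)₁ = (1.333, 1.861).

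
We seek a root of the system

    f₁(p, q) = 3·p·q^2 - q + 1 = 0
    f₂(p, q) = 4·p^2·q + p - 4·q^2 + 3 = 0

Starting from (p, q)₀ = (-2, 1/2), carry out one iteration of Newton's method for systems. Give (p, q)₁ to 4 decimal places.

(-0.9000, 0.4750)

At (-2, 1/2): F = (-1.0000, 8.0000).
Jacobian J = [[3·q^2, 6·p·q - 1], [8·p·q + 1, 4·p^2 - 8·q]].
At the point, J = [[0.7500, -7.0000], [-7.0000, 12.0000]] (det J = -40.0000).
Solving J·Δ = −F gives Δ = (1.1000, -0.0250).
Then the next iterate is (p, q)₁ = (-0.9000, 0.4750).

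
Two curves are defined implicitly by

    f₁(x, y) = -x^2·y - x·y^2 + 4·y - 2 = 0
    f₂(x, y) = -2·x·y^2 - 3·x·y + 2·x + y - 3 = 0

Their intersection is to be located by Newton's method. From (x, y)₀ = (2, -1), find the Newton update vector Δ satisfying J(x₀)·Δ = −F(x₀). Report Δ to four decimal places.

(-6.6667, 6.0000)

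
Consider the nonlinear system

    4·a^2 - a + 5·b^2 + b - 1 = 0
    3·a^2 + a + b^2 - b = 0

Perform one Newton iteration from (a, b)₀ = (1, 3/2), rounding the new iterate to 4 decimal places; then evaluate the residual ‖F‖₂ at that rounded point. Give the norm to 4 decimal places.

3.6494

At (1, 3/2): F = (14.7500, 4.7500).
Jacobian J = [[8·a - 1, 10·b + 1], [6·a + 1, 2·b - 1]].
At the point, J = [[7.0000, 16.0000], [7.0000, 2.0000]] (det J = -98.0000).
Solving J·Δ = −F gives Δ = (-0.4745, -0.7143).
Then the next iterate is (a, b)₁ = (0.5255, 0.7857).
Re-evaluating at (0.5255, 0.7857): F = (3.451423, 1.185575), so ‖F‖₂ = 3.6494.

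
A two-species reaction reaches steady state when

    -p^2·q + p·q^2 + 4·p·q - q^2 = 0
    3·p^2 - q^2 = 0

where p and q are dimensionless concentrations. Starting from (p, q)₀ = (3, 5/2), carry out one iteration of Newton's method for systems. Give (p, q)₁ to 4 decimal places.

(1.4610, 1.1095)

At (3, 5/2): F = (20.0000, 20.7500).
Jacobian J = [[-2·p·q + q^2 + 4·q, -p^2 + 2·p·q + 4·p - 2·q], [6·p, -2·q]].
At the point, J = [[1.2500, 13.0000], [18.0000, -5.0000]] (det J = -240.2500).
Solving J·Δ = −F gives Δ = (-1.5390, -1.3905).
Then the next iterate is (p, q)₁ = (1.4610, 1.1095).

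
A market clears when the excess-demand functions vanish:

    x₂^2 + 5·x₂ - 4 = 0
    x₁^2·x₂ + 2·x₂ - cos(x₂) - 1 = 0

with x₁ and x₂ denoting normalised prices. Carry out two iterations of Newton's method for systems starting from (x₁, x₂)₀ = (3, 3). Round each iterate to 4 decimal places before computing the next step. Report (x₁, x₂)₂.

(1.6424, 0.7329)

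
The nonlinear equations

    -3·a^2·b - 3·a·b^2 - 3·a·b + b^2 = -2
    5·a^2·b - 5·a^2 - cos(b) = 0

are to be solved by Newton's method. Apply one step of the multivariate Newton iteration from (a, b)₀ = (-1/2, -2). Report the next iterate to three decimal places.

(-0.298, -1.127)

At (-1/2, -2): F = (10.500, -3.33385).
Jacobian J = [[-6·a·b - 3·b^2 - 3·b, -3·a^2 - 6·a·b - 3·a + 2·b], [10·a·b - 10·a, 5·a^2 + sin(b)]].
At the point, J = [[-12.000, -9.250], [15.000, 0.34070]] (det J = 134.66157).
Solving J·Δ = −F gives Δ = (0.202, 0.873).
Then the next iterate is (a, b)₁ = (-0.298, -1.127).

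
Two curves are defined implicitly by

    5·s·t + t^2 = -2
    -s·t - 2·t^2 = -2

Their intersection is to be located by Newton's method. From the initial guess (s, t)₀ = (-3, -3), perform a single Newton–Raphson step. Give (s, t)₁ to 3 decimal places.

At (-3, -3): F = (56.000, -25.000).
Jacobian J = [[5·t, 5·s + 2·t], [-t, -s - 4·t]].
At the point, J = [[-15.000, -21.000], [3.000, 15.000]] (det J = -162.000).
Solving J·Δ = −F gives Δ = (1.944, 1.278).
Then the next iterate is (s, t)₁ = (-1.056, -1.722).

(-1.056, -1.722)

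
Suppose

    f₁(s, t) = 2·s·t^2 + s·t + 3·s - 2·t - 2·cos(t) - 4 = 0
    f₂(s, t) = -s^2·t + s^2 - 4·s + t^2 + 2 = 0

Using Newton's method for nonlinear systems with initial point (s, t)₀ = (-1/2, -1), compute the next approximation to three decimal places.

(0.561, -1.384)

At (-1/2, -1): F = (-5.08060, 5.500).
Jacobian J = [[2·t^2 + t + 3, 4·s·t + s + 2·sin(t) - 2], [-2·s·t + 2·s - 4, -s^2 + 2·t]].
At the point, J = [[4.000, -2.18294], [-6.000, -2.250]] (det J = -22.09765).
Solving J·Δ = −F gives Δ = (1.061, -0.384).
Then the next iterate is (s, t)₁ = (0.561, -1.384).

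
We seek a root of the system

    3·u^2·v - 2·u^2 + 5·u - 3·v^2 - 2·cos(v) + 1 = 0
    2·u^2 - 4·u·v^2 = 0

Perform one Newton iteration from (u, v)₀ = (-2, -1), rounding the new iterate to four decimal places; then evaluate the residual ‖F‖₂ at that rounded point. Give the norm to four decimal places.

9.4965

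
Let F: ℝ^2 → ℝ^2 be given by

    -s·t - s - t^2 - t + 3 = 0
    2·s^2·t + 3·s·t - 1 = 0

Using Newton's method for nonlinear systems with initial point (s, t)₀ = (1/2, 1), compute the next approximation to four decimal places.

(0.2407, 1.1481)

At (1/2, 1): F = (0.0000, 1.0000).
Jacobian J = [[-t - 1, -s - 2·t - 1], [4·s·t + 3·t, 2·s^2 + 3·s]].
At the point, J = [[-2.0000, -3.5000], [5.0000, 2.0000]] (det J = 13.5000).
Solving J·Δ = −F gives Δ = (-0.2593, 0.1481).
Then the next iterate is (s, t)₁ = (0.2407, 1.1481).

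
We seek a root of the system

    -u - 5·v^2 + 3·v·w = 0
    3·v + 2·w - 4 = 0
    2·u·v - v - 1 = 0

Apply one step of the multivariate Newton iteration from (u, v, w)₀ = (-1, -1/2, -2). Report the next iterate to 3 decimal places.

(-3.941, 0.647, 1.029)

At (-1, -1/2, -2): F = (2.750, -9.500, 0.500).
Jacobian J = [[-1, -10·v + 3·w, 3·v], [0, 3, 2], [2·v, 2·u - 1, 0]].
At the point, J = [[-1.000, -1.000, -1.500], [0.000, 3.000, 2.000], [-1.000, -3.000, 0.000]] (det J = -8.500).
Solving J·Δ = −F gives Δ = (-2.941, 1.147, 3.029).
Then the next iterate is (u, v, w)₁ = (-3.941, 0.647, 1.029).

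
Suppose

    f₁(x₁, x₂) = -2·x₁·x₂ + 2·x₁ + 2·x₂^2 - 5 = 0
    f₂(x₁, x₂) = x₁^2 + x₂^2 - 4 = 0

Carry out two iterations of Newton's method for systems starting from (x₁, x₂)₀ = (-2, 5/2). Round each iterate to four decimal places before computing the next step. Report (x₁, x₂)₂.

(-1.4410, 1.4080)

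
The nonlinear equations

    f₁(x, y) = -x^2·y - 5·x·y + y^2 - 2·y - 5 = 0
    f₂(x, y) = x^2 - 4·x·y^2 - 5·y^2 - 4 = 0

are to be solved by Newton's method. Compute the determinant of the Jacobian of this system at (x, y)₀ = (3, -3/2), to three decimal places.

754.500

J = [[-2·x·y - 5·y, -x^2 - 5·x + 2·y - 2], [2·x - 4·y^2, -8·x·y - 10·y]].
At the point, J = [[16.500, -29.000], [-3.000, 51.000]].
det J = 754.500.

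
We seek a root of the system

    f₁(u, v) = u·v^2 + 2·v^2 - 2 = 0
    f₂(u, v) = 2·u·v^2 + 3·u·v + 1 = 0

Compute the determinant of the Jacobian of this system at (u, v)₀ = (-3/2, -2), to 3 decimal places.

34.000

J = [[v^2, 2·u·v + 4·v], [2·v^2 + 3·v, 4·u·v + 3·u]].
At the point, J = [[4.000, -2.000], [2.000, 7.500]].
det J = 34.000.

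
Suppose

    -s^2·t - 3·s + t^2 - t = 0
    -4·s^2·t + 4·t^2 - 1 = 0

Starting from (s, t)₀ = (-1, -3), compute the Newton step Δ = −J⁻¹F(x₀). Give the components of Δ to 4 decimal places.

At (-1, -3): F = (18.0000, 47.0000).
Jacobian J = [[-2·s·t - 3, -s^2 + 2·t - 1], [-8·s·t, -4·s^2 + 8·t]].
At the point, J = [[-9.0000, -8.0000], [-24.0000, -28.0000]] (det J = 60.0000).
Solving J·Δ = −F gives Δ = (2.1333, -0.1500).

(2.1333, -0.1500)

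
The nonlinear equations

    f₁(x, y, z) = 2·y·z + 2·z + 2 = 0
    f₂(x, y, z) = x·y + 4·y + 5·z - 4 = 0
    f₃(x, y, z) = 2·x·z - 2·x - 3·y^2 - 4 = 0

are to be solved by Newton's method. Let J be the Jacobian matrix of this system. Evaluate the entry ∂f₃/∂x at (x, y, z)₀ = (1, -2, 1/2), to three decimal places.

∂f₃/∂x = 2·z - 2.
At (1, -2, 1/2) this is -1.000.

-1.000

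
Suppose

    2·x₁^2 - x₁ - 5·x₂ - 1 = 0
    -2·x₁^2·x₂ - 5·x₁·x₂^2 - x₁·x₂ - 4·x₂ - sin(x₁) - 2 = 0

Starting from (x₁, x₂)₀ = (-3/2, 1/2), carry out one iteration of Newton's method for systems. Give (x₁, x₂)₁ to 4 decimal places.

At (-3/2, 1/2): F = (2.5000, -2.627505).
Jacobian J = [[4·x₁ - 1, -5], [-4·x₁·x₂ - 5·x₂^2 - x₂ - cos(x₁), -2·x₁^2 - 10·x₁·x₂ - x₁ - 4]].
At the point, J = [[-7.0000, -5.0000], [1.179263, 0.5000]] (det J = 2.396314).
Solving J·Δ = −F gives Δ = (4.9608, -6.4451).
Then the next iterate is (x₁, x₂)₁ = (3.4608, -5.9451).

(3.4608, -5.9451)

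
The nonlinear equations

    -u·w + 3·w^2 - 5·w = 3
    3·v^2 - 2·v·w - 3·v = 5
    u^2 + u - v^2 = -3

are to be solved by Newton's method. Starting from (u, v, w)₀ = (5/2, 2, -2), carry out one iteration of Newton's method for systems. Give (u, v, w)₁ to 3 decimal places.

At (5/2, 2, -2): F = (24.000, 9.000, 7.750).
Jacobian J = [[-w, 0, -u + 6·w - 5], [0, 6·v - 2·w - 3, -2·v], [2·u + 1, -2·v, 0]].
At the point, J = [[2.000, 0.000, -19.500], [0.000, 13.000, -4.000], [6.000, -4.000, 0.000]] (det J = 1489.000).
Solving J·Δ = −F gives Δ = (-1.533, -0.362, 1.074).
Then the next iterate is (u, v, w)₁ = (0.967, 1.638, -0.926).

(0.967, 1.638, -0.926)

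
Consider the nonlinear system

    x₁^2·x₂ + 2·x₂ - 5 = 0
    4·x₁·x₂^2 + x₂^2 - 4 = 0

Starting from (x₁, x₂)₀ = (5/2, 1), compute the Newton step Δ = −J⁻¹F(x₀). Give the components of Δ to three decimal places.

At (5/2, 1): F = (3.250, 7.000).
Jacobian J = [[2·x₁·x₂, x₁^2 + 2], [4·x₂^2, 8·x₁·x₂ + 2·x₂]].
At the point, J = [[5.000, 8.250], [4.000, 22.000]] (det J = 77.000).
Solving J·Δ = −F gives Δ = (-0.179, -0.286).

(-0.179, -0.286)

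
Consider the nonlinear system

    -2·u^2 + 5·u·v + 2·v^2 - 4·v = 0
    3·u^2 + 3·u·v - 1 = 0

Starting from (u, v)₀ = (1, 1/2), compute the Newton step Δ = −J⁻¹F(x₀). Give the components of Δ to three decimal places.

At (1, 1/2): F = (-1.000, 3.500).
Jacobian J = [[-4·u + 5·v, 5·u + 4·v - 4], [6·u + 3·v, 3·u]].
At the point, J = [[-1.500, 3.000], [7.500, 3.000]] (det J = -27.000).
Solving J·Δ = −F gives Δ = (-0.500, 0.083).

(-0.500, 0.083)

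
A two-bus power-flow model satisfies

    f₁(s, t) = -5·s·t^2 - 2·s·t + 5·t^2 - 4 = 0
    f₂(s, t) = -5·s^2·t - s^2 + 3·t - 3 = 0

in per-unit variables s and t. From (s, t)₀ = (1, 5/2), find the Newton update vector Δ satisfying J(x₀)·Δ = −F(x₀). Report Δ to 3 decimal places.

(0.000, -4.500)

At (1, 5/2): F = (-9.000, -9.000).
Jacobian J = [[-5·t^2 - 2·t, -10·s·t - 2·s + 10·t], [-10·s·t - 2·s, -5·s^2 + 3]].
At the point, J = [[-36.250, -2.000], [-27.000, -2.000]] (det J = 18.500).
Solving J·Δ = −F gives Δ = (0.000, -4.500).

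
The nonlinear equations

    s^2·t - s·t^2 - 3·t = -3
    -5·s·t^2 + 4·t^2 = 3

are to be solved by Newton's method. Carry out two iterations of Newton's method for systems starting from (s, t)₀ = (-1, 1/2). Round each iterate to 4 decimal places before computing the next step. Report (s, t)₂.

(-0.0826, 0.8916)

At (-1, 1/2): F = (2.2500, -0.7500).
Jacobian J = [[2·s·t - t^2, s^2 - 2·s·t - 3], [-5·t^2, -10·s·t + 8·t]].
At the point, J = [[-1.2500, -1.0000], [-1.2500, 9.0000]] (det J = -12.5000).
Solving J·Δ = −F gives Δ = (1.5600, 0.3000).
Then the next iterate is (s, t)₁ = (0.5600, 0.8000).
Round to (0.5600, 0.8000) and repeat: F = (0.492480, -2.2320), J = [[0.2560, -3.5824], [-3.2000, 1.9200]].
Δ = (-0.6426, 0.0916), so (s, t)₂ = (-0.0826, 0.8916).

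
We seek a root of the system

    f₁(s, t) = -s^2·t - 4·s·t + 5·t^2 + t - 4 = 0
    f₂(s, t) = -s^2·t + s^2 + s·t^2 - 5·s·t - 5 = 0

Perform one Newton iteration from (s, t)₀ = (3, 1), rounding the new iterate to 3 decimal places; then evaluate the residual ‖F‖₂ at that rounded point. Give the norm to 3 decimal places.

8.585

At (3, 1): F = (-19.000, -17.000).
Jacobian J = [[-2·s·t - 4·t, -s^2 - 4·s + 10·t + 1], [-2·s·t + 2·s + t^2 - 5·t, -s^2 + 2·s·t - 5·s]].
At the point, J = [[-10.000, -10.000], [-4.000, -18.000]] (det J = 140.000).
Solving J·Δ = −F gives Δ = (-1.229, -0.671).
Then the next iterate is (s, t)₁ = (1.771, 0.329).
Re-evaluating at (1.771, 0.329): F = (-6.49232, -5.61705), so ‖F‖₂ = 8.585.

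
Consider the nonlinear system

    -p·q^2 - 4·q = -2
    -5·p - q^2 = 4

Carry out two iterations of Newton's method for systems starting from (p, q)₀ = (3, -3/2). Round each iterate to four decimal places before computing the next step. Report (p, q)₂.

At (3, -3/2): F = (1.2500, -21.2500).
Jacobian J = [[-q^2, -2·p·q - 4], [-5, -2·q]].
At the point, J = [[-2.2500, 5.0000], [-5.0000, 3.0000]] (det J = 18.2500).
Solving J·Δ = −F gives Δ = (-6.0274, -2.9623).
Then the next iterate is (p, q)₁ = (-3.0274, -4.4623).
Round to (-3.0274, -4.4623) and repeat: F = (80.131156, -8.775121), J = [[-19.912121, -31.018334], [-5.0000, 8.9246]].
Δ = (1.3310, 1.7289), so (p, q)₂ = (-1.6964, -2.7334).

(-1.6964, -2.7334)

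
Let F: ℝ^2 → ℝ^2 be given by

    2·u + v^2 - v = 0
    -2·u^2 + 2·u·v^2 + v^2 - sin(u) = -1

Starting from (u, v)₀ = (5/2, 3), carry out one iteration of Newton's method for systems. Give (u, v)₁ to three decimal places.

(-4.162, 3.465)

At (5/2, 3): F = (11.000, 41.90153).
Jacobian J = [[2, 2·v - 1], [-4·u + 2·v^2 - cos(u), 4·u·v + 2·v]].
At the point, J = [[2.000, 5.000], [8.80114, 36.000]] (det J = 27.99428).
Solving J·Δ = −F gives Δ = (-6.662, 0.465).
Then the next iterate is (u, v)₁ = (-4.162, 3.465).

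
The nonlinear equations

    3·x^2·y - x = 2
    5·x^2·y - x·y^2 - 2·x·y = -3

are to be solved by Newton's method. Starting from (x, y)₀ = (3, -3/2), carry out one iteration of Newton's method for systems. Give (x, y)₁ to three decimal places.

(-0.372, -3.312)

At (3, -3/2): F = (-45.500, -62.250).
Jacobian J = [[6·x·y - 1, 3·x^2], [10·x·y - y^2 - 2·y, 5·x^2 - 2·x·y - 2·x]].
At the point, J = [[-28.000, 27.000], [-44.250, 48.000]] (det J = -149.250).
Solving J·Δ = −F gives Δ = (-3.372, -1.812).
Then the next iterate is (x, y)₁ = (-0.372, -3.312).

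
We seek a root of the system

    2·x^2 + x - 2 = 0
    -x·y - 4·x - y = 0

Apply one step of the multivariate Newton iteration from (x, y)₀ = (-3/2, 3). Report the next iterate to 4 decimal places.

(-1.3000, -9.2000)

At (-3/2, 3): F = (1.0000, 7.5000).
Jacobian J = [[4·x + 1, 0], [-y - 4, -x - 1]].
At the point, J = [[-5.0000, 0.0000], [-7.0000, 0.5000]] (det J = -2.5000).
Solving J·Δ = −F gives Δ = (0.2000, -12.2000).
Then the next iterate is (x, y)₁ = (-1.3000, -9.2000).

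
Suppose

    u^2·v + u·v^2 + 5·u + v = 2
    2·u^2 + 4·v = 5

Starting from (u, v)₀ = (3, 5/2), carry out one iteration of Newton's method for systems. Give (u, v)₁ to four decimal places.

At (3, 5/2): F = (56.7500, 23.0000).
Jacobian J = [[2·u·v + v^2 + 5, u^2 + 2·u·v + 1], [4·u, 4]].
At the point, J = [[26.2500, 25.0000], [12.0000, 4.0000]] (det J = -195.0000).
Solving J·Δ = −F gives Δ = (-1.7846, -0.3962).
Then the next iterate is (u, v)₁ = (1.2154, 2.1038).

(1.2154, 2.1038)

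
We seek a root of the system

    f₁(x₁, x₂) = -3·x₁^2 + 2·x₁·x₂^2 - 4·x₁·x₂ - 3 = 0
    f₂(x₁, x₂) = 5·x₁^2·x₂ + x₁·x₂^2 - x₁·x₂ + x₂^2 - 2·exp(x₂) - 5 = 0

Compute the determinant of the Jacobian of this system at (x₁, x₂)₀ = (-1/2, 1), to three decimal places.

-2.687

J = [[-6·x₁ + 2·x₂^2 - 4·x₂, 4·x₁·x₂ - 4·x₁], [10·x₁·x₂ + x₂^2 - x₂, 5·x₁^2 + 2·x₁·x₂ - x₁ + 2·x₂ - 2·exp(x₂)]].
At the point, J = [[1.000, 0.000], [-5.000, -2.68656]].
det J = -2.687.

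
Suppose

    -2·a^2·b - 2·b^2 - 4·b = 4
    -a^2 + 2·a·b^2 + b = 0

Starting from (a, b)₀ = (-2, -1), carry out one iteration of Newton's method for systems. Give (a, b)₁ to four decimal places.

(-2.7500, 0.5000)

At (-2, -1): F = (6.0000, -9.0000).
Jacobian J = [[-4·a·b, -2·a^2 - 4·b - 4], [-2·a + 2·b^2, 4·a·b + 1]].
At the point, J = [[-8.0000, -8.0000], [6.0000, 9.0000]] (det J = -24.0000).
Solving J·Δ = −F gives Δ = (-0.7500, 1.5000).
Then the next iterate is (a, b)₁ = (-2.7500, 0.5000).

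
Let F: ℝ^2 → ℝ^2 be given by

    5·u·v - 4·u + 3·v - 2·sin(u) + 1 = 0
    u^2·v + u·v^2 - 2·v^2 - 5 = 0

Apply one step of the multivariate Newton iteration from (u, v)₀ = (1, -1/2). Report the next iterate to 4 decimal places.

(4.1256, 3.5471)

At (1, -1/2): F = (-8.682942, -5.7500).
Jacobian J = [[5·v - 2·cos(u) - 4, 5·u + 3], [2·u·v + v^2, u^2 + 2·u·v - 4·v]].
At the point, J = [[-7.580605, 8.0000], [-0.7500, 2.0000]] (det J = -9.161209).
Solving J·Δ = −F gives Δ = (3.1256, 4.0471).
Then the next iterate is (u, v)₁ = (4.1256, 3.5471).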